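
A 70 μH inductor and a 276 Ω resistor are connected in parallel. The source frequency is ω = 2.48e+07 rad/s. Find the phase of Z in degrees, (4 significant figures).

X_L = ωL = 1736 Ω
Parallel: admittances add. Y = 1/R + 1/(jωL)
Y = (0.003623 − j0.0005760) S
|Y| = 0.003669 S → |Z| = 1/|Y| = 272.6 Ω, ∠Z = −∠Y = 9.034°

9.034°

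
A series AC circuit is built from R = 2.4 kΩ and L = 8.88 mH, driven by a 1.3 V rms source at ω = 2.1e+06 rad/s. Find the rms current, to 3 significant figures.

69.1 μA

X_L = ωL = 18600 Ω
Z = 2400 + j18600 Ω
|Z| = √(2400² + 18600²) = 18800 Ω
I = V/|Z| = 1.3/18800 = 69.1 μA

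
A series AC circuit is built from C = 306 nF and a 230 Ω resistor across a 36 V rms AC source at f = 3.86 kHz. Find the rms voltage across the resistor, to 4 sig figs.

ω = 2πf = 24250 rad/s
X_C = 1/(ωC) = 134.7 Ω
Z = 230.0 − j134.7 Ω
|Z| = √(230.0² + 134.7²) = 266.6 Ω
I = V/|Z| = 135.1 mA
V_R = I·|Z_R| = 0.1351 × 230.0 = 31.06 V

31.06 V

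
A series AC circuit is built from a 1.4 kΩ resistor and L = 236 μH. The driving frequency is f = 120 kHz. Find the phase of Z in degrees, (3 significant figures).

ω = 2πf = 754000 rad/s
X_L = ωL = 178 Ω
Z = 1400 + j178 Ω
|Z| = √(1400² + 178²) = 1410 Ω
∠Z = arctan(178/1400) = 7.24°

7.24°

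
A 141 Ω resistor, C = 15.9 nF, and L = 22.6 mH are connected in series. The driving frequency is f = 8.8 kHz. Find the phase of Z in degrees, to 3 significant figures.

ω = 2πf = 55290 rad/s
X_L = ωL = 1250 Ω
X_C = 1/(ωC) = 1140 Ω
Net reactance X = X_L − X_C = 112 Ω
Z = 141 + j112 Ω
|Z| = √(141² + 112²) = 180 Ω
∠Z = arctan(112/141) = 38.5°

38.5°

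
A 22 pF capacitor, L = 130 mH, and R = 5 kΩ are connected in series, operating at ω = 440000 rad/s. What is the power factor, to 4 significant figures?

0.1078

X_L = ωL = 57200 Ω
X_C = 1/(ωC) = 103300 Ω
Net reactance X = X_L − X_C = -46110 Ω
Z = 5000 − j46110 Ω
|Z| = √(5000² + 46110²) = 46380 Ω
∠Z = arctan(-46110/5000) = -83.81°
cos φ = cos(-83.81°) = 0.1078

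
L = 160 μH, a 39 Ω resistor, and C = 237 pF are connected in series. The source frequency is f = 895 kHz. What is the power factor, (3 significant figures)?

0.253

ω = 2πf = 5.623e+06 rad/s
X_L = ωL = 900 Ω
X_C = 1/(ωC) = 750 Ω
Net reactance X = X_L − X_C = 149 Ω
Z = 39.0 + j149 Ω
|Z| = √(39.0² + 149²) = 154 Ω
∠Z = arctan(149/39.0) = 75.4°
cos φ = cos(75.4°) = 0.253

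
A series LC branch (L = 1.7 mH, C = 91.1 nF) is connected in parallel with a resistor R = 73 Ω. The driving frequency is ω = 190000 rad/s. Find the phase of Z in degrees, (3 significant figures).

15.4°

X_L = ωL = 323 Ω
X_C = 1/(ωC) = 57.8 Ω
Branch 1: Z₁ = R = 73.0 Ω
Branch 2 (series LC): Z₂ = j(X_L − X_C) = j265 Ω
Parallel: Z = Z₁Z₂/(Z₁+Z₂), |Z| = 70.4 Ω, ∠Z = 15.4°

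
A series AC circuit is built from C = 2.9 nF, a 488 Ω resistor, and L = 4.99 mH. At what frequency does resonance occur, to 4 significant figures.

41.84 kHz

ω₀ = 1/√(LC) = 1/√(0.00499 × 2.9e-09) = 262900 rad/s
f₀ = ω₀/(2π) = 41.84 kHz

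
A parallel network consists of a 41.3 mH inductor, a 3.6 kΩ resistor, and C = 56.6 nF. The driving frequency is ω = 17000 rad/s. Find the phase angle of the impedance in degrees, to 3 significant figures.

59.0°

X_L = ωL = 702 Ω
X_C = 1/(ωC) = 1040 Ω
Parallel: admittances add. Y = 1/R + 1/(jωL) + jωC
Y = (0.000278 − j0.000462) S
|Y| = 0.000539 S → |Z| = 1/|Y| = 1850 Ω, ∠Z = −∠Y = 59.0°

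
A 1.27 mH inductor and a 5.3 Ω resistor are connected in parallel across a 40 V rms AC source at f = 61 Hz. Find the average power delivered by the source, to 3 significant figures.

302 W

ω = 2πf = 383.3 rad/s
X_L = ωL = 0.487 Ω
Parallel: admittances add. Y = 1/R + 1/(jωL)
Y = (0.189 − j2.05) S
|Y| = 2.06 S → |Z| = 1/|Y| = 0.485 Ω, ∠Z = −∠Y = 84.8°
I = V/|Z| = 82.5 A
P = VI cos φ = 40 × 82.5 × cos(84.8°) = 302 W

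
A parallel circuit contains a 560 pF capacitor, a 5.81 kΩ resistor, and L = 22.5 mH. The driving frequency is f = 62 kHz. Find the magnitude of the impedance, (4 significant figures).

4972 Ω

ω = 2πf = 389600 rad/s
X_L = ωL = 8765 Ω
X_C = 1/(ωC) = 4584 Ω
Parallel: admittances add. Y = 1/R + 1/(jωL) + jωC
Y = (0.0001721 + j0.0001041) S
|Y| = 0.0002011 S → |Z| = 1/|Y| = 4972 Ω, ∠Z = −∠Y = -31.16°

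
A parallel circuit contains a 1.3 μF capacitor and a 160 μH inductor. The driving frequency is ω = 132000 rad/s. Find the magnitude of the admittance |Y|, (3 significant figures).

X_L = ωL = 21.1 Ω
X_C = 1/(ωC) = 5.83 Ω
Parallel: admittances add. Y = 1/(jωL) + jωC
Y = (0 + j0.124) S
|Y| = 0.124 S → |Z| = 1/|Y| = 8.05 Ω, ∠Z = −∠Y = -90.0°

124 mS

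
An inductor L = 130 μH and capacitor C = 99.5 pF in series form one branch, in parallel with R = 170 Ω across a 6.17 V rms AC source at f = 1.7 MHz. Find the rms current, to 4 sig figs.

38.82 mA

ω = 2πf = 1.068e+07 rad/s
X_L = ωL = 1389 Ω
X_C = 1/(ωC) = 940.9 Ω
Branch 1: Z₁ = R = 170.0 Ω
Branch 2 (series LC): Z₂ = j(X_L − X_C) = j447.7 Ω
Parallel: Z = Z₁Z₂/(Z₁+Z₂), |Z| = 158.9 Ω, ∠Z = 20.79°
I = V/|Z| = 6.17/158.9 = 38.82 mA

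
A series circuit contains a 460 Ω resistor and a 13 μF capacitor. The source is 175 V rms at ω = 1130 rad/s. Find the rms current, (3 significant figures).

X_C = 1/(ωC) = 68.1 Ω
Z = 460 − j68.1 Ω
|Z| = √(460² + 68.1²) = 465 Ω
I = V/|Z| = 175/465 = 376 mA

376 mA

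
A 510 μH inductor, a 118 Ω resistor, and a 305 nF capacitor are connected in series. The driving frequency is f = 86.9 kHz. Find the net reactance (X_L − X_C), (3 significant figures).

272 Ω

ω = 2πf = 546000 rad/s
X_L = ωL = 278 Ω
X_C = 1/(ωC) = 6.00 Ω
X = 278 − 6.00 = 272 Ω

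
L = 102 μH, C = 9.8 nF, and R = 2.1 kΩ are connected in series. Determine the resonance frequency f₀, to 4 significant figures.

159.2 kHz

ω₀ = 1/√(LC) = 1/√(0.000102 × 9.8e-09) = 1e+06 rad/s
f₀ = ω₀/(2π) = 159.2 kHz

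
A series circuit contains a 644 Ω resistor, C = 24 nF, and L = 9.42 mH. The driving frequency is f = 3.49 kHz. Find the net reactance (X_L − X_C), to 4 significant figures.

-1694 Ω

ω = 2πf = 21930 rad/s
X_L = ωL = 206.6 Ω
X_C = 1/(ωC) = 1900 Ω
X = 206.6 − 1900 = -1694 Ω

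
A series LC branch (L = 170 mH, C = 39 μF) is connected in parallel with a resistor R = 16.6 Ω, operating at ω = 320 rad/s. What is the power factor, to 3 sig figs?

0.840

X_L = ωL = 54.4 Ω
X_C = 1/(ωC) = 80.1 Ω
Branch 1: Z₁ = R = 16.6 Ω
Branch 2 (series LC): Z₂ = j(X_L − X_C) = −j25.7 Ω
Parallel: Z = Z₁Z₂/(Z₁+Z₂), |Z| = 13.9 Ω, ∠Z = -32.8°
cos φ = cos(-32.8°) = 0.840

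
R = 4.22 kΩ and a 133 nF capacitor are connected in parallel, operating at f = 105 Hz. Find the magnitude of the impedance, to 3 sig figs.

ω = 2πf = 659.7 rad/s
X_C = 1/(ωC) = 11400 Ω
Parallel: admittances add. Y = 1/R + jωC
Y = (0.000237 + j8.77e-05) S
|Y| = 0.000253 S → |Z| = 1/|Y| = 3960 Ω, ∠Z = −∠Y = -20.3°

3960 Ω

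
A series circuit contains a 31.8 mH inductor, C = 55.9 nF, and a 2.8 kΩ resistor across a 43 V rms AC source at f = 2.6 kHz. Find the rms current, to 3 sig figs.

ω = 2πf = 16340 rad/s
X_L = ωL = 519 Ω
X_C = 1/(ωC) = 1100 Ω
Net reactance X = X_L − X_C = -576 Ω
Z = 2800 − j576 Ω
|Z| = √(2800² + 576²) = 2860 Ω
I = V/|Z| = 43/2860 = 15.0 mA

15.0 mA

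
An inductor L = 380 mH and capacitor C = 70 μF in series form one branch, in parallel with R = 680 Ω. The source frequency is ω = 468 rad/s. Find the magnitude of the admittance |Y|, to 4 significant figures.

X_L = ωL = 177.8 Ω
X_C = 1/(ωC) = 30.53 Ω
Branch 1: Z₁ = R = 680.0 Ω
Branch 2 (series LC): Z₂ = j(X_L − X_C) = j147.3 Ω
Parallel: Z = Z₁Z₂/(Z₁+Z₂), |Z| = 144.0 Ω, ∠Z = 77.78°
|Y| = 1/|Z| = 6.946 mS

6.946 mS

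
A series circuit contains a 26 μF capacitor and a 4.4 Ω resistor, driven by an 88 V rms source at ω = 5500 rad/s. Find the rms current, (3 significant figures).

X_C = 1/(ωC) = 6.99 Ω
Z = 4.40 − j6.99 Ω
|Z| = √(4.40² + 6.99²) = 8.26 Ω
I = V/|Z| = 88/8.26 = 10.7 A

10.7 A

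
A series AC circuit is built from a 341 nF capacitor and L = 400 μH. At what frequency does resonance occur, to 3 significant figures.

13.6 kHz

ω₀ = 1/√(LC) = 1/√(0.0004 × 3.41e-07) = 85620 rad/s
f₀ = ω₀/(2π) = 13.6 kHz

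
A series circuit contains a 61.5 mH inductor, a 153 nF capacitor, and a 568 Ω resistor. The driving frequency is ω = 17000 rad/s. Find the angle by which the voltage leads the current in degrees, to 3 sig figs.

49.3°

X_L = ωL = 1050 Ω
X_C = 1/(ωC) = 384 Ω
Net reactance X = X_L − X_C = 661 Ω
Z = 568 + j661 Ω
|Z| = √(568² + 661²) = 872 Ω
∠Z = arctan(661/568) = 49.3°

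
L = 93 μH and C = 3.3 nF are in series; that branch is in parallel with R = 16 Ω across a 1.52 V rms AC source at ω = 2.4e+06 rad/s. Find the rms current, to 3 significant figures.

X_L = ωL = 223 Ω
X_C = 1/(ωC) = 126 Ω
Branch 1: Z₁ = R = 16.0 Ω
Branch 2 (series LC): Z₂ = j(X_L − X_C) = j96.9 Ω
Parallel: Z = Z₁Z₂/(Z₁+Z₂), |Z| = 15.8 Ω, ∠Z = 9.37°
I = V/|Z| = 1.52/15.8 = 96.3 mA

96.3 mA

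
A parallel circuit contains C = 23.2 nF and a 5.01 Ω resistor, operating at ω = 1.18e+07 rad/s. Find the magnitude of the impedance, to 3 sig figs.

2.95 Ω

X_C = 1/(ωC) = 3.65 Ω
Parallel: admittances add. Y = 1/R + jωC
Y = (0.200 + j0.274) S
|Y| = 0.339 S → |Z| = 1/|Y| = 2.95 Ω, ∠Z = −∠Y = -53.9°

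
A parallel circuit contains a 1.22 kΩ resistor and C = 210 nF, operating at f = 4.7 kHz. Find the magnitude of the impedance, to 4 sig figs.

ω = 2πf = 29530 rad/s
X_C = 1/(ωC) = 161.3 Ω
Parallel: admittances add. Y = 1/R + jωC
Y = (0.0008197 + j0.006202) S
|Y| = 0.006255 S → |Z| = 1/|Y| = 159.9 Ω, ∠Z = −∠Y = -82.47°

159.9 Ω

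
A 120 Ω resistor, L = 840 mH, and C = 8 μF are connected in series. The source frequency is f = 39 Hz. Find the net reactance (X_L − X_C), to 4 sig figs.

-304.3 Ω

ω = 2πf = 245.0 rad/s
X_L = ωL = 205.8 Ω
X_C = 1/(ωC) = 510.1 Ω
X = 205.8 − 510.1 = -304.3 Ω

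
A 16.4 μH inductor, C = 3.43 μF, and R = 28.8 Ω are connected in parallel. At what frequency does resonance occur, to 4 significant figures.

21.22 kHz

ω₀ = 1/√(LC) = 1/√(1.64e-05 × 3.43e-06) = 133300 rad/s
f₀ = ω₀/(2π) = 21.22 kHz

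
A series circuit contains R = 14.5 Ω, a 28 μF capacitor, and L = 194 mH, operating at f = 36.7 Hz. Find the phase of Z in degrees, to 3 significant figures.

-82.5°

ω = 2πf = 230.6 rad/s
X_L = ωL = 44.7 Ω
X_C = 1/(ωC) = 155 Ω
Net reactance X = X_L − X_C = -110 Ω
Z = 14.5 − j110 Ω
|Z| = √(14.5² + 110²) = 111 Ω
∠Z = arctan(-110/14.5) = -82.5°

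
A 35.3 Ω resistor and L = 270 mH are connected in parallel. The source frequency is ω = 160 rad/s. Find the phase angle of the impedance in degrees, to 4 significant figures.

X_L = ωL = 43.20 Ω
Parallel: admittances add. Y = 1/R + 1/(jωL)
Y = (0.02833 − j0.02315) S
|Y| = 0.03658 S → |Z| = 1/|Y| = 27.33 Ω, ∠Z = −∠Y = 39.25°

39.25°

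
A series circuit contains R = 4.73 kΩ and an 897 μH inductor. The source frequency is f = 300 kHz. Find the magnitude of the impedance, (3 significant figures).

ω = 2πf = 1.885e+06 rad/s
X_L = ωL = 1690 Ω
Z = 4730 + j1690 Ω
|Z| = √(4730² + 1690²) = 5020 Ω

5020 Ω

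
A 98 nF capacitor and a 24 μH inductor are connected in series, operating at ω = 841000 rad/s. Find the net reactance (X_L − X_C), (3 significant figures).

8.05 Ω

X_L = ωL = 20.2 Ω
X_C = 1/(ωC) = 12.1 Ω
X = 20.2 − 12.1 = 8.05 Ω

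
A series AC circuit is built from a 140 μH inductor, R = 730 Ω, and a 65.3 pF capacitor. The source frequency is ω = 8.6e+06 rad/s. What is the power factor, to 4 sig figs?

X_L = ωL = 1204 Ω
X_C = 1/(ωC) = 1781 Ω
Net reactance X = X_L − X_C = -576.7 Ω
Z = 730.0 − j576.7 Ω
|Z| = √(730.0² + 576.7²) = 930.3 Ω
∠Z = arctan(-576.7/730.0) = -38.31°
cos φ = cos(-38.31°) = 0.7847

0.7847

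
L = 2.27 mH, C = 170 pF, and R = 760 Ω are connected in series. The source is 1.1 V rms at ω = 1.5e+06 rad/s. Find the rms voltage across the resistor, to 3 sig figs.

X_L = ωL = 3400 Ω
X_C = 1/(ωC) = 3920 Ω
Net reactance X = X_L − X_C = -517 Ω
Z = 760 − j517 Ω
|Z| = √(760² + 517²) = 919 Ω
I = V/|Z| = 1.20 mA
V_R = I·|Z_R| = 0.00120 × 760 = 0.910 V

0.910 V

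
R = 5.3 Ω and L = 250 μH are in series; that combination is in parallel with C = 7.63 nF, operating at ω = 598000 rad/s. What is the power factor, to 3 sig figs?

X_L = ωL = 150 Ω
X_C = 1/(ωC) = 219 Ω
Branch 1 (R+jX_L): Z₁ = 5.30 + j150 Ω, |Z₁| = 150 Ω
Branch 2 (−jX_C): Z₂ = −j219 Ω
Parallel: Z = Z₁Z₂/(Z₁+Z₂), |Z| = 469 Ω, ∠Z = 83.6°
cos φ = cos(83.6°) = 0.111

0.111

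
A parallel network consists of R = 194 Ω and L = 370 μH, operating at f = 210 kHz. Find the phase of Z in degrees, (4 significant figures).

21.67°

ω = 2πf = 1.319e+06 rad/s
X_L = ωL = 488.2 Ω
Parallel: admittances add. Y = 1/R + 1/(jωL)
Y = (0.005155 − j0.002048) S
|Y| = 0.005547 S → |Z| = 1/|Y| = 180.3 Ω, ∠Z = −∠Y = 21.67°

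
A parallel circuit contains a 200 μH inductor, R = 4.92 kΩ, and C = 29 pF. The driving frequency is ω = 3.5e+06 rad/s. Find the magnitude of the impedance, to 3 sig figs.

745 Ω

X_L = ωL = 700 Ω
X_C = 1/(ωC) = 9850 Ω
Parallel: admittances add. Y = 1/R + 1/(jωL) + jωC
Y = (0.000203 − j0.00133) S
|Y| = 0.00134 S → |Z| = 1/|Y| = 745 Ω, ∠Z = −∠Y = 81.3°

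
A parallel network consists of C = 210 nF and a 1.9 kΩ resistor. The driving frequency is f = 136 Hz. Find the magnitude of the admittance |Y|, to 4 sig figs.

ω = 2πf = 854.5 rad/s
X_C = 1/(ωC) = 5573 Ω
Parallel: admittances add. Y = 1/R + jωC
Y = (0.0005263 + j0.0001794) S
|Y| = 0.0005561 S → |Z| = 1/|Y| = 1798 Ω, ∠Z = −∠Y = -18.83°

556.1 μS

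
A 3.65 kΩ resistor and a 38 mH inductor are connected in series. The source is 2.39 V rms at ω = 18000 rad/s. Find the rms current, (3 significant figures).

644 μA

X_L = ωL = 684 Ω
Z = 3650 + j684 Ω
|Z| = √(3650² + 684²) = 3710 Ω
I = V/|Z| = 2.39/3710 = 644 μA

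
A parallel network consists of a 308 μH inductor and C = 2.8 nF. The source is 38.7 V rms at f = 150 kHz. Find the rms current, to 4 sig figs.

ω = 2πf = 942500 rad/s
X_L = ωL = 290.3 Ω
X_C = 1/(ωC) = 378.9 Ω
Parallel: admittances add. Y = 1/(jωL) + jωC
Y = (0 − j0.0008060) S
|Y| = 0.0008060 S → |Z| = 1/|Y| = 1241 Ω, ∠Z = −∠Y = 90.00°
I = V/|Z| = 38.7/1241 = 31.19 mA

31.19 mA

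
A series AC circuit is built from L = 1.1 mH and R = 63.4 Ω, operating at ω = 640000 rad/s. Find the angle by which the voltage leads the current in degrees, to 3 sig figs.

84.9°

X_L = ωL = 704 Ω
Z = 63.4 + j704 Ω
|Z| = √(63.4² + 704²) = 707 Ω
∠Z = arctan(704/63.4) = 84.9°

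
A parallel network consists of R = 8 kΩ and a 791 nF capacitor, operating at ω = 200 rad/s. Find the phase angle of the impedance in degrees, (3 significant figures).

X_C = 1/(ωC) = 6320 Ω
Parallel: admittances add. Y = 1/R + jωC
Y = (0.000125 + j0.000158) S
|Y| = 0.000202 S → |Z| = 1/|Y| = 4960 Ω, ∠Z = −∠Y = -51.7°

-51.7°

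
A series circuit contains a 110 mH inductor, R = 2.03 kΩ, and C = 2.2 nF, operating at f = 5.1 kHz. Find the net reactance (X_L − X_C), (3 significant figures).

ω = 2πf = 32040 rad/s
X_L = ωL = 3520 Ω
X_C = 1/(ωC) = 14200 Ω
X = 3520 − 14200 = -10700 Ω

-10700 Ω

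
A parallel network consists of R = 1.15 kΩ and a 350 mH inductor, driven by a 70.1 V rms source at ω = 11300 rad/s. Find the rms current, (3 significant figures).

63.5 mA

X_L = ωL = 3950 Ω
Parallel: admittances add. Y = 1/R + 1/(jωL)
Y = (0.000870 − j0.000253) S
|Y| = 0.000906 S → |Z| = 1/|Y| = 1100 Ω, ∠Z = −∠Y = 16.2°
I = V/|Z| = 70.1/1100 = 63.5 mA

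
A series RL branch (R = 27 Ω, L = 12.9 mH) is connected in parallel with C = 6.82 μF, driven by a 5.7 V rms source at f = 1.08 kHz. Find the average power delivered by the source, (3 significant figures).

105 mW

ω = 2πf = 6786 rad/s
X_L = ωL = 87.5 Ω
X_C = 1/(ωC) = 21.6 Ω
Branch 1 (R+jX_L): Z₁ = 27.0 + j87.5 Ω, |Z₁| = 91.6 Ω
Branch 2 (−jX_C): Z₂ = −j21.6 Ω
Parallel: Z = Z₁Z₂/(Z₁+Z₂), |Z| = 27.8 Ω, ∠Z = -84.9°
I = V/|Z| = 205 mA
P = VI cos φ = 5.7 × 0.205 × cos(-84.9°) = 105 mW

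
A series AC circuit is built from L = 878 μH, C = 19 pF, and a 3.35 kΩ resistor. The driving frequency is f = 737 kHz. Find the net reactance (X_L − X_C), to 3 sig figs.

ω = 2πf = 4.631e+06 rad/s
X_L = ωL = 4070 Ω
X_C = 1/(ωC) = 11400 Ω
X = 4070 − 11400 = -7300 Ω

-7300 Ω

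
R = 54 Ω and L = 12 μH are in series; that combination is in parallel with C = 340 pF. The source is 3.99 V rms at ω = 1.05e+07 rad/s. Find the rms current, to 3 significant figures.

X_L = ωL = 126 Ω
X_C = 1/(ωC) = 280 Ω
Branch 1 (R+jX_L): Z₁ = 54.0 + j126 Ω, |Z₁| = 137 Ω
Branch 2 (−jX_C): Z₂ = −j280 Ω
Parallel: Z = Z₁Z₂/(Z₁+Z₂), |Z| = 235 Ω, ∠Z = 47.5°
I = V/|Z| = 3.99/235 = 17.0 mA

17.0 mA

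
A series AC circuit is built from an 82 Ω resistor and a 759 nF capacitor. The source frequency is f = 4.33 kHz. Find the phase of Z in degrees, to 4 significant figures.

-30.57°

ω = 2πf = 27210 rad/s
X_C = 1/(ωC) = 48.43 Ω
Z = 82.00 − j48.43 Ω
|Z| = √(82.00² + 48.43²) = 95.23 Ω
∠Z = arctan(-48.43/82.00) = -30.57°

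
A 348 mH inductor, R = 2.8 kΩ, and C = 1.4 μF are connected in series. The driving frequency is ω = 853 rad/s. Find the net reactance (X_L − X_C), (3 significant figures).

X_L = ωL = 297 Ω
X_C = 1/(ωC) = 837 Ω
X = 297 − 837 = -541 Ω

-541 Ω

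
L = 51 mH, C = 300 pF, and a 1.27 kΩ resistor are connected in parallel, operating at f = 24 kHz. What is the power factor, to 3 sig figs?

0.994

ω = 2πf = 150800 rad/s
X_L = ωL = 7690 Ω
X_C = 1/(ωC) = 22100 Ω
Parallel: admittances add. Y = 1/R + 1/(jωL) + jωC
Y = (0.000787 − j8.48e-05) S
|Y| = 0.000792 S → |Z| = 1/|Y| = 1260 Ω, ∠Z = −∠Y = 6.15°
cos φ = cos(6.15°) = 0.994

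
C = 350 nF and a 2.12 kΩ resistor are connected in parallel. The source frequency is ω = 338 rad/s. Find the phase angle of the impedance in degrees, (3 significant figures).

X_C = 1/(ωC) = 8450 Ω
Parallel: admittances add. Y = 1/R + jωC
Y = (0.000472 + j0.000118) S
|Y| = 0.000486 S → |Z| = 1/|Y| = 2060 Ω, ∠Z = −∠Y = -14.1°

-14.1°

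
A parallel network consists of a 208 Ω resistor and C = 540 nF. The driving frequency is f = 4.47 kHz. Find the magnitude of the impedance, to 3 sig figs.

62.9 Ω

ω = 2πf = 28090 rad/s
X_C = 1/(ωC) = 65.9 Ω
Parallel: admittances add. Y = 1/R + jωC
Y = (0.00481 + j0.0152) S
|Y| = 0.0159 S → |Z| = 1/|Y| = 62.9 Ω, ∠Z = −∠Y = -72.4°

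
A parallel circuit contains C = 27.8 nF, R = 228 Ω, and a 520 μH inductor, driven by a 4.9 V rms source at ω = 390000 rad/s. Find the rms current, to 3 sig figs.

X_L = ωL = 203 Ω
X_C = 1/(ωC) = 92.2 Ω
Parallel: admittances add. Y = 1/R + 1/(jωL) + jωC
Y = (0.00439 + j0.00591) S
|Y| = 0.00736 S → |Z| = 1/|Y| = 136 Ω, ∠Z = −∠Y = -53.4°
I = V/|Z| = 4.9/136 = 36.1 mA

36.1 mA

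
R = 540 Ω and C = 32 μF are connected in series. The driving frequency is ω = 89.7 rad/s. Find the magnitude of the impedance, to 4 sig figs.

642.6 Ω

X_C = 1/(ωC) = 348.4 Ω
Z = 540.0 − j348.4 Ω
|Z| = √(540.0² + 348.4²) = 642.6 Ω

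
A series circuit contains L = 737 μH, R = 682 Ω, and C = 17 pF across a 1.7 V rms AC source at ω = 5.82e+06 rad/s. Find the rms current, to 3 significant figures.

290 μA

X_L = ωL = 4290 Ω
X_C = 1/(ωC) = 10100 Ω
Net reactance X = X_L − X_C = -5820 Ω
Z = 682 − j5820 Ω
|Z| = √(682² + 5820²) = 5860 Ω
I = V/|Z| = 1.7/5860 = 290 μA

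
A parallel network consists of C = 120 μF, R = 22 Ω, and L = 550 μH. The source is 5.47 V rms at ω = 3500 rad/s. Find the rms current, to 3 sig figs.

598 mA

X_L = ωL = 1.93 Ω
X_C = 1/(ωC) = 2.38 Ω
Parallel: admittances add. Y = 1/R + 1/(jωL) + jωC
Y = (0.0455 − j0.0995) S
|Y| = 0.109 S → |Z| = 1/|Y| = 9.14 Ω, ∠Z = −∠Y = 65.4°
I = V/|Z| = 5.47/9.14 = 598 mA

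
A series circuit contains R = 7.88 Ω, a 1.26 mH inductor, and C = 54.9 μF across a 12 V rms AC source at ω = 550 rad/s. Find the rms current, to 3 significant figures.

X_L = ωL = 0.693 Ω
X_C = 1/(ωC) = 33.1 Ω
Net reactance X = X_L − X_C = -32.4 Ω
Z = 7.88 − j32.4 Ω
|Z| = √(7.88² + 32.4²) = 33.4 Ω
I = V/|Z| = 12/33.4 = 360 mA

360 mA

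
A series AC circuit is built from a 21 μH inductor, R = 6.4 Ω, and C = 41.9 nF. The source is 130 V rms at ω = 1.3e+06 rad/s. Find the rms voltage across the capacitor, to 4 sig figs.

217.1 V

X_L = ωL = 27.30 Ω
X_C = 1/(ωC) = 18.36 Ω
Net reactance X = X_L − X_C = 8.941 Ω
Z = 6.400 + j8.941 Ω
|Z| = √(6.400² + 8.941²) = 11.00 Ω
I = V/|Z| = 11.82 A
V_C = I·|Z_C| = 11.82 × 18.36 = 217.1 V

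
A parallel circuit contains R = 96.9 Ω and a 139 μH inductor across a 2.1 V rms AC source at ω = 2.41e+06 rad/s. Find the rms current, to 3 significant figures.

X_L = ωL = 335 Ω
Parallel: admittances add. Y = 1/R + 1/(jωL)
Y = (0.0103 − j0.00299) S
|Y| = 0.0107 S → |Z| = 1/|Y| = 93.1 Ω, ∠Z = −∠Y = 16.1°
I = V/|Z| = 2.1/93.1 = 22.6 mA

22.6 mA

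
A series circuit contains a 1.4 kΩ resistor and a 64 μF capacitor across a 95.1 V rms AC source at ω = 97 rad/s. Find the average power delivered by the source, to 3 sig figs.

6.38 W

X_C = 1/(ωC) = 161 Ω
Z = 1400 − j161 Ω
|Z| = √(1400² + 161²) = 1410 Ω
∠Z = arctan(-161/1400) = -6.56°
I = V/|Z| = 67.5 mA
P = VI cos φ = 95.1 × 0.0675 × cos(-6.56°) = 6.38 W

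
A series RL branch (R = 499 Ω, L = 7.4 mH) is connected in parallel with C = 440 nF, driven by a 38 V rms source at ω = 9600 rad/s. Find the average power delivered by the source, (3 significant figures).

X_L = ωL = 71.0 Ω
X_C = 1/(ωC) = 237 Ω
Branch 1 (R+jX_L): Z₁ = 499 + j71.0 Ω, |Z₁| = 504 Ω
Branch 2 (−jX_C): Z₂ = −j237 Ω
Parallel: Z = Z₁Z₂/(Z₁+Z₂), |Z| = 227 Ω, ∠Z = -63.5°
I = V/|Z| = 167 mA
P = VI cos φ = 38 × 0.167 × cos(-63.5°) = 2.84 W

2.84 W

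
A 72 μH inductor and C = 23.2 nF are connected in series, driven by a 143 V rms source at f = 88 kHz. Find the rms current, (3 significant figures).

ω = 2πf = 552900 rad/s
X_L = ωL = 39.8 Ω
X_C = 1/(ωC) = 78.0 Ω
Net reactance X = X_L − X_C = -38.1 Ω
Z = − j38.1 Ω
|Z| = √(0² + 38.1²) = 38.1 Ω
I = V/|Z| = 143/38.1 = 3.75 A

3.75 A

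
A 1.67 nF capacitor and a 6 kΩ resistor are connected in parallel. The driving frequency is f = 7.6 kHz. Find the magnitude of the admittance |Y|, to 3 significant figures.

ω = 2πf = 47750 rad/s
X_C = 1/(ωC) = 12500 Ω
Parallel: admittances add. Y = 1/R + jωC
Y = (0.000167 + j7.97e-05) S
|Y| = 0.000185 S → |Z| = 1/|Y| = 5410 Ω, ∠Z = −∠Y = -25.6°

185 μS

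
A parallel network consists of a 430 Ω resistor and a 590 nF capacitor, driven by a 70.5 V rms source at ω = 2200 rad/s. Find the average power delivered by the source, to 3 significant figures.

X_C = 1/(ωC) = 770 Ω
Parallel: admittances add. Y = 1/R + jωC
Y = (0.00233 + j0.00130) S
|Y| = 0.00266 S → |Z| = 1/|Y| = 375 Ω, ∠Z = −∠Y = -29.2°
I = V/|Z| = 188 mA
P = VI cos φ = 70.5 × 0.188 × cos(-29.2°) = 11.6 W

11.6 W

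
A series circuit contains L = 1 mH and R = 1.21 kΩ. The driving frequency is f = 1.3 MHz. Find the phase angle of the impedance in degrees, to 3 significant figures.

ω = 2πf = 8.168e+06 rad/s
X_L = ωL = 8170 Ω
Z = 1210 + j8170 Ω
|Z| = √(1210² + 8170²) = 8260 Ω
∠Z = arctan(8170/1210) = 81.6°

81.6°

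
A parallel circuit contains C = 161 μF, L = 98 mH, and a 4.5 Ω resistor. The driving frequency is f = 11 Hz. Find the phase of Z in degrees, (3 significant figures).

ω = 2πf = 69.12 rad/s
X_L = ωL = 6.77 Ω
X_C = 1/(ωC) = 89.9 Ω
Parallel: admittances add. Y = 1/R + 1/(jωL) + jωC
Y = (0.222 − j0.137) S
|Y| = 0.261 S → |Z| = 1/|Y| = 3.83 Ω, ∠Z = −∠Y = 31.6°

31.6°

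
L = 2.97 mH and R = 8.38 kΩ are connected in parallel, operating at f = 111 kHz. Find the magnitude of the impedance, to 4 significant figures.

ω = 2πf = 697400 rad/s
X_L = ωL = 2071 Ω
Parallel: admittances add. Y = 1/R + 1/(jωL)
Y = (0.0001193 − j0.0004828) S
|Y| = 0.0004973 S → |Z| = 1/|Y| = 2011 Ω, ∠Z = −∠Y = 76.12°

2011 Ω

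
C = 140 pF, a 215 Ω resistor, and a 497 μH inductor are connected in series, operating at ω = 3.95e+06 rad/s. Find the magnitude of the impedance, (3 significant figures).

265 Ω

X_L = ωL = 1960 Ω
X_C = 1/(ωC) = 1810 Ω
Net reactance X = X_L − X_C = 155 Ω
Z = 215 + j155 Ω
|Z| = √(215² + 155²) = 265 Ω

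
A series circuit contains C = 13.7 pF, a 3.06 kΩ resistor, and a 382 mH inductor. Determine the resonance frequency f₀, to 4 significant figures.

69.57 kHz

ω₀ = 1/√(LC) = 1/√(0.382 × 1.37e-11) = 437100 rad/s
f₀ = ω₀/(2π) = 69.57 kHz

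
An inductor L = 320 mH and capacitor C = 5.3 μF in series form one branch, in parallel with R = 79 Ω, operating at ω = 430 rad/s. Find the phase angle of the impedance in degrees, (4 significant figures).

X_L = ωL = 137.6 Ω
X_C = 1/(ωC) = 438.8 Ω
Branch 1: Z₁ = R = 79.00 Ω
Branch 2 (series LC): Z₂ = j(X_L − X_C) = −j301.2 Ω
Parallel: Z = Z₁Z₂/(Z₁+Z₂), |Z| = 76.42 Ω, ∠Z = -14.70°

-14.70°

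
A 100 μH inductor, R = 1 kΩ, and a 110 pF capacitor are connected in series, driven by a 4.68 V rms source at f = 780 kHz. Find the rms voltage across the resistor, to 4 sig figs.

2.766 V

ω = 2πf = 4.901e+06 rad/s
X_L = ωL = 490.1 Ω
X_C = 1/(ωC) = 1855 Ω
Net reactance X = X_L − X_C = -1365 Ω
Z = 1000 − j1365 Ω
|Z| = √(1000² + 1365²) = 1692 Ω
I = V/|Z| = 2.766 mA
V_R = I·|Z_R| = 0.002766 × 1000 = 2.766 V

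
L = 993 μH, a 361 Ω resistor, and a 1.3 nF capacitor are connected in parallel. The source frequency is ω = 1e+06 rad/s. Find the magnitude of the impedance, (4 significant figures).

359.0 Ω

X_L = ωL = 993.0 Ω
X_C = 1/(ωC) = 769.2 Ω
Parallel: admittances add. Y = 1/R + 1/(jωL) + jωC
Y = (0.002770 + j0.0002930) S
|Y| = 0.002786 S → |Z| = 1/|Y| = 359.0 Ω, ∠Z = −∠Y = -6.037°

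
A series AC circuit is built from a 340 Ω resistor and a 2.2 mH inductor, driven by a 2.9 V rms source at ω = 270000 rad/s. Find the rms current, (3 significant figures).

X_L = ωL = 594 Ω
Z = 340 + j594 Ω
|Z| = √(340² + 594²) = 684 Ω
I = V/|Z| = 2.9/684 = 4.24 mA

4.24 mA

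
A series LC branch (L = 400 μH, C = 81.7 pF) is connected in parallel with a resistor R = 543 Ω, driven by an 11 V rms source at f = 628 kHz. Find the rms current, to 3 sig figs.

21.5 mA

ω = 2πf = 3.946e+06 rad/s
X_L = ωL = 1580 Ω
X_C = 1/(ωC) = 3100 Ω
Branch 1: Z₁ = R = 543 Ω
Branch 2 (series LC): Z₂ = j(X_L − X_C) = −j1520 Ω
Parallel: Z = Z₁Z₂/(Z₁+Z₂), |Z| = 511 Ω, ∠Z = -19.6°
I = V/|Z| = 11/511 = 21.5 mA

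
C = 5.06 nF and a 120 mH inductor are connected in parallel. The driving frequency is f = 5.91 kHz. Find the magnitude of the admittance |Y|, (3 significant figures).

36.5 μS

ω = 2πf = 37130 rad/s
X_L = ωL = 4460 Ω
X_C = 1/(ωC) = 5320 Ω
Parallel: admittances add. Y = 1/(jωL) + jωC
Y = (0 − j3.65e-05) S
|Y| = 3.65e-05 S → |Z| = 1/|Y| = 27400 Ω, ∠Z = −∠Y = 90.0°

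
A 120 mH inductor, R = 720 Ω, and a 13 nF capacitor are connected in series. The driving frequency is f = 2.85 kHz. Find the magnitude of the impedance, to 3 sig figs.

2260 Ω

ω = 2πf = 17910 rad/s
X_L = ωL = 2150 Ω
X_C = 1/(ωC) = 4300 Ω
Net reactance X = X_L − X_C = -2150 Ω
Z = 720 − j2150 Ω
|Z| = √(720² + 2150²) = 2260 Ω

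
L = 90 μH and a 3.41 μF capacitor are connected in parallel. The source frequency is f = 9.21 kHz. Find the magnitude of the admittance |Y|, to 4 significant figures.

5.323 mS

ω = 2πf = 57870 rad/s
X_L = ωL = 5.208 Ω
X_C = 1/(ωC) = 5.068 Ω
Parallel: admittances add. Y = 1/(jωL) + jωC
Y = (0 + j0.005323) S
|Y| = 0.005323 S → |Z| = 1/|Y| = 187.9 Ω, ∠Z = −∠Y = -90.00°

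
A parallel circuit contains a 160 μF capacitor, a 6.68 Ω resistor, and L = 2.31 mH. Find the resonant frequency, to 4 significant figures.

261.8 Hz

ω₀ = 1/√(LC) = 1/√(0.00231 × 0.00016) = 1645 rad/s
f₀ = ω₀/(2π) = 261.8 Hz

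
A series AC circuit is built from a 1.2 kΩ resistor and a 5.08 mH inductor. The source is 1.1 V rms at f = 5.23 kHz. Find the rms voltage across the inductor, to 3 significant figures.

0.152 V

ω = 2πf = 32860 rad/s
X_L = ωL = 167 Ω
Z = 1200 + j167 Ω
|Z| = √(1200² + 167²) = 1210 Ω
I = V/|Z| = 908 μA
V_L = I·|Z_L| = 0.000908 × 167 = 0.152 V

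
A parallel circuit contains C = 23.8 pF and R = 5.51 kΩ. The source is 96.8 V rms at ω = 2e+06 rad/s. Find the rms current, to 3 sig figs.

X_C = 1/(ωC) = 21000 Ω
Parallel: admittances add. Y = 1/R + jωC
Y = (0.000181 + j4.76e-05) S
|Y| = 0.000188 S → |Z| = 1/|Y| = 5330 Ω, ∠Z = −∠Y = -14.7°
I = V/|Z| = 96.8/5330 = 18.2 mA

18.2 mA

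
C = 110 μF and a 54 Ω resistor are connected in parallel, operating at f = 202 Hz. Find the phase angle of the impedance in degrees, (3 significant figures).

-82.4°

ω = 2πf = 1269 rad/s
X_C = 1/(ωC) = 7.16 Ω
Parallel: admittances add. Y = 1/R + jωC
Y = (0.0185 + j0.140) S
|Y| = 0.141 S → |Z| = 1/|Y| = 7.10 Ω, ∠Z = −∠Y = -82.4°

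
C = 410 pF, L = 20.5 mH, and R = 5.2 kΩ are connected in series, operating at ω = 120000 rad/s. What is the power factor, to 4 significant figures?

X_L = ωL = 2460 Ω
X_C = 1/(ωC) = 20330 Ω
Net reactance X = X_L − X_C = -17870 Ω
Z = 5200 − j17870 Ω
|Z| = √(5200² + 17870²) = 18610 Ω
∠Z = arctan(-17870/5200) = -73.77°
cos φ = cos(-73.77°) = 0.2795

0.2795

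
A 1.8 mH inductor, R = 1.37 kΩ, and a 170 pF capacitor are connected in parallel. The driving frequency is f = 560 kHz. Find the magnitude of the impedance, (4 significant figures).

ω = 2πf = 3.519e+06 rad/s
X_L = ωL = 6333 Ω
X_C = 1/(ωC) = 1672 Ω
Parallel: admittances add. Y = 1/R + 1/(jωL) + jωC
Y = (0.0007299 + j0.0004403) S
|Y| = 0.0008524 S → |Z| = 1/|Y| = 1173 Ω, ∠Z = −∠Y = -31.10°

1173 Ω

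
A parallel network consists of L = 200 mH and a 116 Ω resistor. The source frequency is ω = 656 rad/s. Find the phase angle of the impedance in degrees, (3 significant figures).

41.5°

X_L = ωL = 131 Ω
Parallel: admittances add. Y = 1/R + 1/(jωL)
Y = (0.00862 − j0.00762) S
|Y| = 0.0115 S → |Z| = 1/|Y| = 86.9 Ω, ∠Z = −∠Y = 41.5°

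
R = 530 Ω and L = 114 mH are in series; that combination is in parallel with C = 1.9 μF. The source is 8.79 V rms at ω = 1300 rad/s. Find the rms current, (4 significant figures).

X_L = ωL = 148.2 Ω
X_C = 1/(ωC) = 404.9 Ω
Branch 1 (R+jX_L): Z₁ = 530.0 + j148.2 Ω, |Z₁| = 550.3 Ω
Branch 2 (−jX_C): Z₂ = −j404.9 Ω
Parallel: Z = Z₁Z₂/(Z₁+Z₂), |Z| = 378.4 Ω, ∠Z = -48.54°
I = V/|Z| = 8.79/378.4 = 23.23 mA

23.23 mA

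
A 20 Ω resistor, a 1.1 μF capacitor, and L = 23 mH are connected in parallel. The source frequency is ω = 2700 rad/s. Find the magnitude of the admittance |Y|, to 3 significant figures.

51.7 mS

X_L = ωL = 62.1 Ω
X_C = 1/(ωC) = 337 Ω
Parallel: admittances add. Y = 1/R + 1/(jωL) + jωC
Y = (0.0500 − j0.0131) S
|Y| = 0.0517 S → |Z| = 1/|Y| = 19.3 Ω, ∠Z = −∠Y = 14.7°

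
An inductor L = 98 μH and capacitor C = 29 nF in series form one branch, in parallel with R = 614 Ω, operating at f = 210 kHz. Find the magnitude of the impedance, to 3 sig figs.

102 Ω

ω = 2πf = 1.319e+06 rad/s
X_L = ωL = 129 Ω
X_C = 1/(ωC) = 26.1 Ω
Branch 1: Z₁ = R = 614 Ω
Branch 2 (series LC): Z₂ = j(X_L − X_C) = j103 Ω
Parallel: Z = Z₁Z₂/(Z₁+Z₂), |Z| = 102 Ω, ∠Z = 80.5°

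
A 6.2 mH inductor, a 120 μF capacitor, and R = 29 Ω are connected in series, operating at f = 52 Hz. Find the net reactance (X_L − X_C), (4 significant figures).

ω = 2πf = 326.7 rad/s
X_L = ωL = 2.026 Ω
X_C = 1/(ωC) = 25.51 Ω
X = 2.026 − 25.51 = -23.48 Ω

-23.48 Ω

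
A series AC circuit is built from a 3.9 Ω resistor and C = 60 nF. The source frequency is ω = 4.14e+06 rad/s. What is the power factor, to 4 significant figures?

0.6958

X_C = 1/(ωC) = 4.026 Ω
Z = 3.900 − j4.026 Ω
|Z| = √(3.900² + 4.026²) = 5.605 Ω
∠Z = arctan(-4.026/3.900) = -45.91°
cos φ = cos(-45.91°) = 0.6958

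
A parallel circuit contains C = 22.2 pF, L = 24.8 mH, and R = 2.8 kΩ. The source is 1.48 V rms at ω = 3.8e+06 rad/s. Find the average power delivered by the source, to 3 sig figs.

X_L = ωL = 94200 Ω
X_C = 1/(ωC) = 11900 Ω
Parallel: admittances add. Y = 1/R + 1/(jωL) + jωC
Y = (0.000357 + j7.37e-05) S
|Y| = 0.000365 S → |Z| = 1/|Y| = 2740 Ω, ∠Z = −∠Y = -11.7°
I = V/|Z| = 540 μA
P = VI cos φ = 1.48 × 0.000540 × cos(-11.7°) = 782 μW

782 μW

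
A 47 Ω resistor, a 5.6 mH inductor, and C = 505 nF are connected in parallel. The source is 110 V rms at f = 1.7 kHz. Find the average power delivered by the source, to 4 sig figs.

ω = 2πf = 10680 rad/s
X_L = ωL = 59.82 Ω
X_C = 1/(ωC) = 185.4 Ω
Parallel: admittances add. Y = 1/R + 1/(jωL) + jωC
Y = (0.02128 − j0.01132) S
|Y| = 0.02410 S → |Z| = 1/|Y| = 41.49 Ω, ∠Z = −∠Y = 28.02°
I = V/|Z| = 2.651 A
P = VI cos φ = 110 × 2.651 × cos(28.02°) = 257.4 W

257.4 W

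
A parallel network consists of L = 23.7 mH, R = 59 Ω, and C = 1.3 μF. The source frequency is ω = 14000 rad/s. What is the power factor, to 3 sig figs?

0.745

X_L = ωL = 332 Ω
X_C = 1/(ωC) = 54.9 Ω
Parallel: admittances add. Y = 1/R + 1/(jωL) + jωC
Y = (0.0169 + j0.0152) S
|Y| = 0.0228 S → |Z| = 1/|Y| = 43.9 Ω, ∠Z = −∠Y = -41.9°
cos φ = cos(-41.9°) = 0.745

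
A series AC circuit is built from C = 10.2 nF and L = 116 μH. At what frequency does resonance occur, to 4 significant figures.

146.3 kHz

ω₀ = 1/√(LC) = 1/√(0.000116 × 1.02e-08) = 919300 rad/s
f₀ = ω₀/(2π) = 146.3 kHz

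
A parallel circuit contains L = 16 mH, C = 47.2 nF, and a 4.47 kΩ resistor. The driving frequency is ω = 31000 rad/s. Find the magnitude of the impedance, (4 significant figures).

X_L = ωL = 496.0 Ω
X_C = 1/(ωC) = 683.4 Ω
Parallel: admittances add. Y = 1/R + 1/(jωL) + jωC
Y = (0.0002237 − j0.0005529) S
|Y| = 0.0005965 S → |Z| = 1/|Y| = 1677 Ω, ∠Z = −∠Y = 67.97°

1677 Ω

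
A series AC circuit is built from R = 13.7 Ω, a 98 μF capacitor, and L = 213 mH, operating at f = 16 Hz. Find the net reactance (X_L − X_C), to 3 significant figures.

ω = 2πf = 100.5 rad/s
X_L = ωL = 21.4 Ω
X_C = 1/(ωC) = 102 Ω
X = 21.4 − 102 = -80.1 Ω

-80.1 Ω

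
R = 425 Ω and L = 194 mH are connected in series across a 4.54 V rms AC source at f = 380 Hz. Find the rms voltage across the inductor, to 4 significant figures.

3.345 V

ω = 2πf = 2388 rad/s
X_L = ωL = 463.2 Ω
Z = 425.0 + j463.2 Ω
|Z| = √(425.0² + 463.2²) = 628.6 Ω
I = V/|Z| = 7.222 mA
V_L = I·|Z_L| = 0.007222 × 463.2 = 3.345 V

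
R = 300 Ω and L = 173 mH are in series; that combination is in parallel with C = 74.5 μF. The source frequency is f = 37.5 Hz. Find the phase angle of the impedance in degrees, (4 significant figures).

ω = 2πf = 235.6 rad/s
X_L = ωL = 40.76 Ω
X_C = 1/(ωC) = 56.97 Ω
Branch 1 (R+jX_L): Z₁ = 300.0 + j40.76 Ω, |Z₁| = 302.8 Ω
Branch 2 (−jX_C): Z₂ = −j56.97 Ω
Parallel: Z = Z₁Z₂/(Z₁+Z₂), |Z| = 57.41 Ω, ∠Z = -79.17°

-79.17°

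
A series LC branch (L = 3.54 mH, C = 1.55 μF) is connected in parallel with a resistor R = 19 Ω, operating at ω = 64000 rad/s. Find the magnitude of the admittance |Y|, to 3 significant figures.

X_L = ωL = 227 Ω
X_C = 1/(ωC) = 10.1 Ω
Branch 1: Z₁ = R = 19.0 Ω
Branch 2 (series LC): Z₂ = j(X_L − X_C) = j216 Ω
Parallel: Z = Z₁Z₂/(Z₁+Z₂), |Z| = 18.9 Ω, ∠Z = 5.02°
|Y| = 1/|Z| = 52.8 mS

52.8 mS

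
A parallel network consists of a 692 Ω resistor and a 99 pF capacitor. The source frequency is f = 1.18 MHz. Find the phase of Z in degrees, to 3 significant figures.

ω = 2πf = 7.414e+06 rad/s
X_C = 1/(ωC) = 1360 Ω
Parallel: admittances add. Y = 1/R + jωC
Y = (0.00145 + j0.000734) S
|Y| = 0.00162 S → |Z| = 1/|Y| = 617 Ω, ∠Z = −∠Y = -26.9°

-26.9°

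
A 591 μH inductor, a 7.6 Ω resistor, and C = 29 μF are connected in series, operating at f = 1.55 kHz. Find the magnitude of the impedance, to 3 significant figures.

ω = 2πf = 9739 rad/s
X_L = ωL = 5.76 Ω
X_C = 1/(ωC) = 3.54 Ω
Net reactance X = X_L − X_C = 2.22 Ω
Z = 7.60 + j2.22 Ω
|Z| = √(7.60² + 2.22²) = 7.92 Ω

7.92 Ω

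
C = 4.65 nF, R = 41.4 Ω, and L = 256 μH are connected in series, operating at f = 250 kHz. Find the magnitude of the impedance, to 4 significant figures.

ω = 2πf = 1.571e+06 rad/s
X_L = ωL = 402.1 Ω
X_C = 1/(ωC) = 136.9 Ω
Net reactance X = X_L − X_C = 265.2 Ω
Z = 41.40 + j265.2 Ω
|Z| = √(41.40² + 265.2²) = 268.4 Ω

268.4 Ω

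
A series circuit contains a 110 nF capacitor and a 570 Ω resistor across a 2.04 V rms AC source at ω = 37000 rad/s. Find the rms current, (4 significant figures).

3.287 mA

X_C = 1/(ωC) = 245.7 Ω
Z = 570.0 − j245.7 Ω
|Z| = √(570.0² + 245.7²) = 620.7 Ω
I = V/|Z| = 2.04/620.7 = 3.287 mA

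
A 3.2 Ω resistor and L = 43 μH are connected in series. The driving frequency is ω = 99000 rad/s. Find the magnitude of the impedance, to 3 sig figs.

5.33 Ω

X_L = ωL = 4.26 Ω
Z = 3.20 + j4.26 Ω
|Z| = √(3.20² + 4.26²) = 5.33 Ω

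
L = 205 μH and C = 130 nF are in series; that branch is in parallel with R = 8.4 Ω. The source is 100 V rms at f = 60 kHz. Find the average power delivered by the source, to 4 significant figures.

ω = 2πf = 377000 rad/s
X_L = ωL = 77.28 Ω
X_C = 1/(ωC) = 20.40 Ω
Branch 1: Z₁ = R = 8.400 Ω
Branch 2 (series LC): Z₂ = j(X_L − X_C) = j56.88 Ω
Parallel: Z = Z₁Z₂/(Z₁+Z₂), |Z| = 8.310 Ω, ∠Z = 8.401°
I = V/|Z| = 12.03 A
P = VI cos φ = 100 × 12.03 × cos(8.401°) = 1.190 kW

1.190 kW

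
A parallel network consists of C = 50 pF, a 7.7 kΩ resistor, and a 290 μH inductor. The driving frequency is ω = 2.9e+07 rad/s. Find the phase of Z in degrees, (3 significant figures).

X_L = ωL = 8410 Ω
X_C = 1/(ωC) = 690 Ω
Parallel: admittances add. Y = 1/R + 1/(jωL) + jωC
Y = (0.000130 + j0.00133) S
|Y| = 0.00134 S → |Z| = 1/|Y| = 748 Ω, ∠Z = −∠Y = -84.4°

-84.4°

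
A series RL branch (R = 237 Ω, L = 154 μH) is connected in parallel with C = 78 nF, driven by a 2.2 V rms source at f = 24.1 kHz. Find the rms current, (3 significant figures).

26.7 mA

ω = 2πf = 151400 rad/s
X_L = ωL = 23.3 Ω
X_C = 1/(ωC) = 84.7 Ω
Branch 1 (R+jX_L): Z₁ = 237 + j23.3 Ω, |Z₁| = 238 Ω
Branch 2 (−jX_C): Z₂ = −j84.7 Ω
Parallel: Z = Z₁Z₂/(Z₁+Z₂), |Z| = 82.4 Ω, ∠Z = -69.9°
I = V/|Z| = 2.2/82.4 = 26.7 mA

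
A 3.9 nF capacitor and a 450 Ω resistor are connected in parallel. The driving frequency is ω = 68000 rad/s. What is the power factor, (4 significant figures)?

X_C = 1/(ωC) = 3771 Ω
Parallel: admittances add. Y = 1/R + jωC
Y = (0.002222 + j0.0002652) S
|Y| = 0.002238 S → |Z| = 1/|Y| = 446.8 Ω, ∠Z = −∠Y = -6.805°
cos φ = cos(-6.805°) = 0.9930

0.9930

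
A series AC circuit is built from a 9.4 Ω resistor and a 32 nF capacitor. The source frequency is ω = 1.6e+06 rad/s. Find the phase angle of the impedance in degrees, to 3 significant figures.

X_C = 1/(ωC) = 19.5 Ω
Z = 9.40 − j19.5 Ω
|Z| = √(9.40² + 19.5²) = 21.7 Ω
∠Z = arctan(-19.5/9.40) = -64.3°

-64.3°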